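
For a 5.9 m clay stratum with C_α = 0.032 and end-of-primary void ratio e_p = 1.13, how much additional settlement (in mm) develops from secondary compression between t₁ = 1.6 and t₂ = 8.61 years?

Secondary compression: S_s = C_α·H/(1+e_p)·log₁₀(t₂/t₁)
S_s = 0.032×5.9/(1+1.13)×log₁₀(8.61/1.6)
    = 0.08864 × 0.7309 = 0.06478 m

S_s ≈ 64.8 mm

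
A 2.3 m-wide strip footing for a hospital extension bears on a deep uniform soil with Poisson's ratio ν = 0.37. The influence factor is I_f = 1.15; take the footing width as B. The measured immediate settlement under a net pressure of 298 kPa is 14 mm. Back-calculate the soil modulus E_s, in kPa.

E_s ≈ 48600 kPa

S_e = q·B·(1−ν²)/E_s · I_f  ⇒  E_s = q·B·(1−ν²)·I_f / S_e.
E_s = 298 × 2.3 × 0.8631 × 1.15 / 0.014 = 48590 kPa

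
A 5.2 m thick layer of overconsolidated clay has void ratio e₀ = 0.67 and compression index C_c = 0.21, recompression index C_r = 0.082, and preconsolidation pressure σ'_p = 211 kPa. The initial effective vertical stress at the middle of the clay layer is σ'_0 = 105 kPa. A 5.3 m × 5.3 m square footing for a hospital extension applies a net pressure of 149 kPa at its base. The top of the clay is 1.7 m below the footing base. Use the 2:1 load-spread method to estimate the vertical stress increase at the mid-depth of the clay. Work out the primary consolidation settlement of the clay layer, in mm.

S_c ≈ 39.9 mm

Mid-depth of clay below the footing base: z = 1.7 + 5.2/2 = 4.3 m.
Stress increase at mid-clay by the 2:1 spreading method:
Δσ = qBL/((B+z)(L+z)) = 149×5.3×5.3/((5.3+4.3)(5.3+4.3)) = 45.415 kPa
Final effective stress: σ'_f = 105 + 45.415 = 150.41 kPa.
σ'_f = 150.41 ≤ σ'_p = 211 kPa, so the clay remains overconsolidated and only the recompression index applies:
S_c = C_r·H/(1+e₀)·log₁₀(σ'_f/σ'_0) = 0.082×5.2/1.67×log₁₀(150.41/105)
    = 0.25533 × 0.15609 = 0.03985 m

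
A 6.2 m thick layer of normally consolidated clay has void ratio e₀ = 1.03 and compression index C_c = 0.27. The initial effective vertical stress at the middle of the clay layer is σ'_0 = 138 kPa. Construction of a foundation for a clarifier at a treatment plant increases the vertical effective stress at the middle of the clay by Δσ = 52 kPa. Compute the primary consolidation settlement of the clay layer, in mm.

Final effective stress: σ'_f = σ'_0 + Δσ = 138 + 52 = 190 kPa.
Normally consolidated clay, so the full stress increment lies on the virgin compression line:
S_c = C_c·H/(1+e₀)·log₁₀(σ'_f/σ'_0) = 0.27×6.2/(1+1.03)×log₁₀(190/138)
    = 0.82463 × 0.13887 = 0.1145 m

S_c ≈ 115 mm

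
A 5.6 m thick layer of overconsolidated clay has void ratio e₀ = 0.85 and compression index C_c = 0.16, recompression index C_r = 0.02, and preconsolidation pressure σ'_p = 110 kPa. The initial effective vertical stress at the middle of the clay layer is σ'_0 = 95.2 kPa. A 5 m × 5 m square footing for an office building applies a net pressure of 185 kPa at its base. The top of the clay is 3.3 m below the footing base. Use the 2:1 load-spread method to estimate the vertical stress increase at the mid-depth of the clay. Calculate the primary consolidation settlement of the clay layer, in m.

Mid-depth of clay below the footing base: z = 3.3 + 5.6/2 = 6.1 m.
Stress increase at mid-clay by the 2:1 spreading method:
Δσ = qBL/((B+z)(L+z)) = 185×5×5/((5+6.1)(5+6.1)) = 37.538 kPa
Final effective stress: σ'_f = 95.2 + 37.538 = 132.74 kPa.
σ'_f = 132.74 > σ'_p = 110 kPa, so the stress path crosses the preconsolidation pressure — recompression up to σ'_p, then virgin compression beyond:
S_c = H/(1+e₀)·[C_r·log₁₀(σ'_p/σ'_0) + C_c·log₁₀(σ'_f/σ'_p)]
    = 5.6/1.85 × [0.02×log₁₀(110/95.2) + 0.16×log₁₀(132.74/110)]
    = 3.027 × [0.0012551 + 0.013057] = 0.04332 m

S_c ≈ 0.0433 m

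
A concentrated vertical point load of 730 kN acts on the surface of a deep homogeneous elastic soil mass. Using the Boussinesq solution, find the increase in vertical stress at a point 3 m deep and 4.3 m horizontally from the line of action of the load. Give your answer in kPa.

Boussinesq vertical stress below a point load on an elastic half-space:
Δσ_z = 3P/(2πz²) · [1 + (r/z)²]^(−5/2)
r/z = 4.3/3 = 1.4333; [1+(r/z)²]^(−5/2) = 0.061329.
Δσ_z = 3×730/(2π×3²) × 0.061329 = 38.728 × 0.061329 = 2.375 kPa

Δσ_z ≈ 2.38 kPa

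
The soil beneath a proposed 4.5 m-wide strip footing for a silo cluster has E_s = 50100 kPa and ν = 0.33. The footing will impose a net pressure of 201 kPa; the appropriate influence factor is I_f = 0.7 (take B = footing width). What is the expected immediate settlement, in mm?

S_e ≈ 11.3 mm

Immediate (elastic) settlement: S_e = q·B·(1−ν²)/E_s · I_f.
S_e = 201 × 4.5 × (1 − 0.33²) / 50100 × 0.7
    = 201 × 4.5 × 0.8911 / 50100 × 0.7
    = 0.01126 m = 11.26 mm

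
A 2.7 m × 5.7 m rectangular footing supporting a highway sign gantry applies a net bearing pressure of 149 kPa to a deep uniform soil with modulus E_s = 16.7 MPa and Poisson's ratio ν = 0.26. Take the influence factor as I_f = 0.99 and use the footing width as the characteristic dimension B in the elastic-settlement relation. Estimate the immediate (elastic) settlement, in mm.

S_e ≈ 22.2 mm

Immediate (elastic) settlement: S_e = q·B·(1−ν²)/E_s · I_f.
E_s = 16.7 MPa = 16700 kPa.
S_e = 149 × 2.7 × (1 − 0.26²) / 16700 × 0.99
    = 149 × 2.7 × 0.9324 / 16700 × 0.99
    = 0.02224 m = 22.24 mm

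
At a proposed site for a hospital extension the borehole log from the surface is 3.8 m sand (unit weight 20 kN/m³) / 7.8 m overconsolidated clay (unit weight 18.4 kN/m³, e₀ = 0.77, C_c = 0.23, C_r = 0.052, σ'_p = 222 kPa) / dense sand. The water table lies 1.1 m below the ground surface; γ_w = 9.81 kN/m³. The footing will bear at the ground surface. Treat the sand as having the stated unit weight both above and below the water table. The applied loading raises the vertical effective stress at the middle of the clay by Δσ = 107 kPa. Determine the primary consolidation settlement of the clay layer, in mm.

Mid-depth of clay below the ground surface: z = 3.8 + 7.8/2 = 7.7 m.
Total vertical stress at mid-clay: σ_v = 20×3.8 + 18.4×3.9 = 147.76 kPa.
Pore pressure: u = 9.81×(7.7 − 1.1) = 64.746 kPa.
Initial effective stress: σ'_0 = σ_v − u = 147.76 − 64.746 = 83.014 kPa.
Final effective stress: σ'_f = 83.014 + 107 = 190.01 kPa.
σ'_f = 190.01 ≤ σ'_p = 222 kPa, so the clay remains overconsolidated and only the recompression index applies:
S_c = C_r·H/(1+e₀)·log₁₀(σ'_f/σ'_0) = 0.052×7.8/1.77×log₁₀(190.01/83.014)
    = 0.22915 × 0.35963 = 0.08241 m

S_c ≈ 82.4 mm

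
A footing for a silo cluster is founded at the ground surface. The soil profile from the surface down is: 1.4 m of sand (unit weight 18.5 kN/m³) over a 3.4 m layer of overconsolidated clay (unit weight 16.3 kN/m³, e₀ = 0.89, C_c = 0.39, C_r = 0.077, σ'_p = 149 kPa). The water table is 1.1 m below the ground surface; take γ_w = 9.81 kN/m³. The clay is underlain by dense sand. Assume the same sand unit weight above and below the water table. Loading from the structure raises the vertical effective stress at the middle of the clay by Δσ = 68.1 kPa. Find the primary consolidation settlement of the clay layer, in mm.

Mid-depth of clay below the ground surface: z = 1.4 + 3.4/2 = 3.1 m.
Total vertical stress at mid-clay: σ_v = 18.5×1.4 + 16.3×1.7 = 53.61 kPa.
Pore pressure: u = 9.81×(3.1 − 1.1) = 19.62 kPa.
Initial effective stress: σ'_0 = σ_v − u = 53.61 − 19.62 = 33.99 kPa.
Final effective stress: σ'_f = 33.99 + 68.1 = 102.09 kPa.
σ'_f = 102.09 ≤ σ'_p = 149 kPa, so the clay remains overconsolidated and only the recompression index applies:
S_c = C_r·H/(1+e₀)·log₁₀(σ'_f/σ'_0) = 0.077×3.4/1.89×log₁₀(102.09/33.99)
    = 0.13852 × 0.47763 = 0.06616 m

S_c ≈ 66.2 mm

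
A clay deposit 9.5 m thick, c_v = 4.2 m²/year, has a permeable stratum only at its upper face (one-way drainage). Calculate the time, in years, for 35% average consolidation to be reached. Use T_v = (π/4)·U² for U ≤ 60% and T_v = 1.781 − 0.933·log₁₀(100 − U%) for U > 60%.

Drainage path length: H_d = H = 9.5 m (single drainage).
U ≤ 60%: T_v = (π/4)·U² = (π/4)×0.35² = 0.096211.
t = T_v·H_d²/c_v = 0.096211×9.5²/4.2 = 2.067 years.

t ≈ 2.07 years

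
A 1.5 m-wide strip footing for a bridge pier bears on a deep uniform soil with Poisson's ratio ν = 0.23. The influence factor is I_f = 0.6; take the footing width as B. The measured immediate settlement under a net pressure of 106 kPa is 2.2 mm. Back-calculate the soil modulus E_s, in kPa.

S_e = q·B·(1−ν²)/E_s · I_f  ⇒  E_s = q·B·(1−ν²)·I_f / S_e.
E_s = 106 × 1.5 × 0.9471 × 0.6 / 0.0022 = 41070 kPa

E_s ≈ 41100 kPa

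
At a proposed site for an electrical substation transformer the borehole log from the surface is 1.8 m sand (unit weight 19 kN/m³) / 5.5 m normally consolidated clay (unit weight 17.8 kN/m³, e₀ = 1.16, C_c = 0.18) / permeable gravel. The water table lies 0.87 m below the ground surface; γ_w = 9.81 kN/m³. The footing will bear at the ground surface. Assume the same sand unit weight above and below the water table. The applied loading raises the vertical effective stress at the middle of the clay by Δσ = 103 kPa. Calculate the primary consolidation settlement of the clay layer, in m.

S_c ≈ 0.231 m

Mid-depth of clay below the ground surface: z = 1.8 + 5.5/2 = 4.55 m.
Total vertical stress at mid-clay: σ_v = 19×1.8 + 17.8×2.75 = 83.15 kPa.
Pore pressure: u = 9.81×(4.55 − 0.87) = 36.101 kPa.
Initial effective stress: σ'_0 = σ_v − u = 83.15 − 36.101 = 47.049 kPa.
Final effective stress: σ'_f = σ'_0 + Δσ = 47.049 + 103 = 150.05 kPa.
Normally consolidated clay, so the full stress increment lies on the virgin compression line:
S_c = C_c·H/(1+e₀)·log₁₀(σ'_f/σ'_0) = 0.18×5.5/(1+1.16)×log₁₀(150.05/47.049)
    = 0.45833 × 0.50369 = 0.2309 m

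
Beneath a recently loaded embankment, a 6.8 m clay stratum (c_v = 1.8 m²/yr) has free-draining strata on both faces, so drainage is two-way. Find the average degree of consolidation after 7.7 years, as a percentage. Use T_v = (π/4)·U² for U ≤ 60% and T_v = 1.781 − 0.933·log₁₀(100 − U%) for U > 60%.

U ≈ 95.8 %

Drainage path length: H_d = H/2 = 3.4 m (double drainage).
T_v = c_v·t/H_d² = 1.8×7.7/3.4² = 1.199.
T_v = 1.199 corresponds to the U > 60% branch:
U = 1 − 10^((1.781 − T_v)/0.933)/100 = 0.9579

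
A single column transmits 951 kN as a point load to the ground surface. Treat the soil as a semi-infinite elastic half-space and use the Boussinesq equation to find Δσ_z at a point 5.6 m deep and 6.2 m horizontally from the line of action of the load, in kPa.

Δσ_z ≈ 1.96 kPa

Boussinesq vertical stress below a point load on an elastic half-space:
Δσ_z = 3P/(2πz²) · [1 + (r/z)²]^(−5/2)
r/z = 6.2/5.6 = 1.1071; [1+(r/z)²]^(−5/2) = 0.1353.
Δσ_z = 3×951/(2π×5.6²) × 0.1353 = 14.479 × 0.1353 = 1.959 kPa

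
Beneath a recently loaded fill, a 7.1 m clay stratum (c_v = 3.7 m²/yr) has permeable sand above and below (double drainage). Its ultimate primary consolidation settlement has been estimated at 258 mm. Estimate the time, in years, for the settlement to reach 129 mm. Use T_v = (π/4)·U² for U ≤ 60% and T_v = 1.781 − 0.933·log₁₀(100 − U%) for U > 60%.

t ≈ 0.669 years

Drainage path length: H_d = H/2 = 3.55 m (double drainage).
U = S(t)/S_ult = 129/258 = 0.5.
U ≤ 60%: T_v = (π/4)·U² = (π/4)×0.5² = 0.19635.
t = T_v·H_d²/c_v = 0.19635×3.55²/3.7 = 0.6688 years.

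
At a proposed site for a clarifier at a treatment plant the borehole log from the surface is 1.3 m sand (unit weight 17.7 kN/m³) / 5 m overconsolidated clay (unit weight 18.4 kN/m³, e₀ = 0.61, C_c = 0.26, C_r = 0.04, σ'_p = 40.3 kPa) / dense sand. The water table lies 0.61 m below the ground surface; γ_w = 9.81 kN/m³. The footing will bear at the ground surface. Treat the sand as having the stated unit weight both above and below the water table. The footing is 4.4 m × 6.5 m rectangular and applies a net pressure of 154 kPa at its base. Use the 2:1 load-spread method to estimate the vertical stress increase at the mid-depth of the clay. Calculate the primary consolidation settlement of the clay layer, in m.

S_c ≈ 0.285 m

Mid-depth of clay below the ground surface: z = 1.3 + 5/2 = 3.8 m.
Total vertical stress at mid-clay: σ_v = 17.7×1.3 + 18.4×2.5 = 69.01 kPa.
Pore pressure: u = 9.81×(3.8 − 0.61) = 31.294 kPa.
Initial effective stress: σ'_0 = σ_v − u = 69.01 − 31.294 = 37.716 kPa.
Stress increase at mid-clay by the 2:1 spreading method:
Δσ = qBL/((B+z)(L+z)) = 154×4.4×6.5/((4.4+3.8)(6.5+3.8)) = 52.148 kPa
Final effective stress: σ'_f = 37.716 + 52.148 = 89.864 kPa.
σ'_f = 89.864 > σ'_p = 40.3 kPa, so the stress path crosses the preconsolidation pressure — recompression up to σ'_p, then virgin compression beyond:
S_c = H/(1+e₀)·[C_r·log₁₀(σ'_p/σ'_0) + C_c·log₁₀(σ'_f/σ'_p)]
    = 5/1.61 × [0.04×log₁₀(40.3/37.716) + 0.26×log₁₀(89.864/40.3)]
    = 3.1056 × [0.0011512 + 0.090553] = 0.2848 m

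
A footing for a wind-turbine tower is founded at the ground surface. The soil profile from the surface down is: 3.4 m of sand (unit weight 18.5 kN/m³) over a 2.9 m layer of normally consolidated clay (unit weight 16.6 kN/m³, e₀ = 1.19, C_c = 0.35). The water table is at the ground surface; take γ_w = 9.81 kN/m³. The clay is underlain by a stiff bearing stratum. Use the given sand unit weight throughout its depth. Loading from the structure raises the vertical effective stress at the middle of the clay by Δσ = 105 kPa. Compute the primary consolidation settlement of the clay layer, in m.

Mid-depth of clay below the ground surface: z = 3.4 + 2.9/2 = 4.85 m.
Total vertical stress at mid-clay: σ_v = 18.5×3.4 + 16.6×1.45 = 86.97 kPa.
Pore pressure: u = 9.81×(4.85 − 0) = 47.578 kPa.
Initial effective stress: σ'_0 = σ_v − u = 86.97 − 47.578 = 39.392 kPa.
Final effective stress: σ'_f = σ'_0 + Δσ = 39.392 + 105 = 144.39 kPa.
Normally consolidated clay, so the full stress increment lies on the virgin compression line:
S_c = C_c·H/(1+e₀)·log₁₀(σ'_f/σ'_0) = 0.35×2.9/(1+1.19)×log₁₀(144.39/39.392)
    = 0.46347 × 0.56413 = 0.2615 m

S_c ≈ 0.261 m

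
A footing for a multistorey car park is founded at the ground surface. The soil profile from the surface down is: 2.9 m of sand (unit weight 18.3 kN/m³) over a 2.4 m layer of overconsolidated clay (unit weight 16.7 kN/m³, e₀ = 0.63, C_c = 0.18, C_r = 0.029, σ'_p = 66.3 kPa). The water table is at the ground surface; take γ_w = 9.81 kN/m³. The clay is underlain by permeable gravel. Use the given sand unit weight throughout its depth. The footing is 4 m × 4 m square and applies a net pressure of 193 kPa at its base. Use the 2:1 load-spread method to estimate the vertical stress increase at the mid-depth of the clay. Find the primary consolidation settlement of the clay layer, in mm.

Mid-depth of clay below the ground surface: z = 2.9 + 2.4/2 = 4.1 m.
Total vertical stress at mid-clay: σ_v = 18.3×2.9 + 16.7×1.2 = 73.11 kPa.
Pore pressure: u = 9.81×(4.1 − 0) = 40.221 kPa.
Initial effective stress: σ'_0 = σ_v − u = 73.11 − 40.221 = 32.889 kPa.
Stress increase at mid-clay by the 2:1 spreading method:
Δσ = qBL/((B+z)(L+z)) = 193×4×4/((4+4.1)(4+4.1)) = 47.066 kPa
Final effective stress: σ'_f = 32.889 + 47.066 = 79.955 kPa.
σ'_f = 79.955 > σ'_p = 66.3 kPa, so the stress path crosses the preconsolidation pressure — recompression up to σ'_p, then virgin compression beyond:
S_c = H/(1+e₀)·[C_r·log₁₀(σ'_p/σ'_0) + C_c·log₁₀(σ'_f/σ'_p)]
    = 2.4/1.63 × [0.029×log₁₀(66.3/32.889) + 0.18×log₁₀(79.955/66.3)]
    = 1.4724 × [0.0088294 + 0.01464] = 0.03456 m

S_c ≈ 34.6 mm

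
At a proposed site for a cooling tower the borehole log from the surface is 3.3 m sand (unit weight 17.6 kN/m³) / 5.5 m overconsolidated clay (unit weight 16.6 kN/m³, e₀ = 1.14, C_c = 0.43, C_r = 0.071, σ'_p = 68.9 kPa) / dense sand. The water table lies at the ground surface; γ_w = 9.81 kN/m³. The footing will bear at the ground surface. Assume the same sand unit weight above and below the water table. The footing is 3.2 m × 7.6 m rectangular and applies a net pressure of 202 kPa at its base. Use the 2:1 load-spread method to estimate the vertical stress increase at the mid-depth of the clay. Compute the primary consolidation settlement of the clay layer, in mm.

S_c ≈ 126 mm

Mid-depth of clay below the ground surface: z = 3.3 + 5.5/2 = 6.05 m.
Total vertical stress at mid-clay: σ_v = 17.6×3.3 + 16.6×2.75 = 103.73 kPa.
Pore pressure: u = 9.81×(6.05 − 0) = 59.351 kPa.
Initial effective stress: σ'_0 = σ_v − u = 103.73 − 59.351 = 44.379 kPa.
Stress increase at mid-clay by the 2:1 spreading method:
Δσ = qBL/((B+z)(L+z)) = 202×3.2×7.6/((3.2+6.05)(7.6+6.05)) = 38.908 kPa
Final effective stress: σ'_f = 44.379 + 38.908 = 83.287 kPa.
σ'_f = 83.287 > σ'_p = 68.9 kPa, so the stress path crosses the preconsolidation pressure — recompression up to σ'_p, then virgin compression beyond:
S_c = H/(1+e₀)·[C_r·log₁₀(σ'_p/σ'_0) + C_c·log₁₀(σ'_f/σ'_p)]
    = 5.5/2.14 × [0.071×log₁₀(68.9/44.379) + 0.43×log₁₀(83.287/68.9)]
    = 2.5701 × [0.013564 + 0.035414] = 0.1259 m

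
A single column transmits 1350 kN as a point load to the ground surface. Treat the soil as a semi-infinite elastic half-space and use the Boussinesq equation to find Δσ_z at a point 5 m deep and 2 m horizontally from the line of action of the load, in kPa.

Boussinesq vertical stress below a point load on an elastic half-space:
Δσ_z = 3P/(2πz²) · [1 + (r/z)²]^(−5/2)
r/z = 2/5 = 0.4; [1+(r/z)²]^(−5/2) = 0.69001.
Δσ_z = 3×1350/(2π×5²) × 0.69001 = 25.783 × 0.69001 = 17.79 kPa

Δσ_z ≈ 17.8 kPa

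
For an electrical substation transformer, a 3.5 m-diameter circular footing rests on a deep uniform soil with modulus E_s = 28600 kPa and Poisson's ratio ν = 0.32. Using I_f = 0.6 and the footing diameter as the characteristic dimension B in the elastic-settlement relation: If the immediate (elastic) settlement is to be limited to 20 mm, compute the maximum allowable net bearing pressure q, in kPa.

S_e = q·B·(1−ν²)/E_s · I_f  ⇒  q = S_e·E_s / (B·(1−ν²)·I_f).
q = 0.02 × 28600 / (3.5 × 0.8976 × 0.6) = 303.5 kPa

q ≈ 303 kPa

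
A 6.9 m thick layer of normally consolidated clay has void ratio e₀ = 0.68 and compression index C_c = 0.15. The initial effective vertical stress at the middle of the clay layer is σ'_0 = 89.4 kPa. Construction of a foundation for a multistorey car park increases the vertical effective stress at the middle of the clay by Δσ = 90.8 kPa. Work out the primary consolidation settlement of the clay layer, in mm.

S_c ≈ 188 mm

Final effective stress: σ'_f = σ'_0 + Δσ = 89.4 + 90.8 = 180.2 kPa.
Normally consolidated clay, so the full stress increment lies on the virgin compression line:
S_c = C_c·H/(1+e₀)·log₁₀(σ'_f/σ'_0) = 0.15×6.9/(1+0.68)×log₁₀(180.2/89.4)
    = 0.61607 × 0.30442 = 0.1875 m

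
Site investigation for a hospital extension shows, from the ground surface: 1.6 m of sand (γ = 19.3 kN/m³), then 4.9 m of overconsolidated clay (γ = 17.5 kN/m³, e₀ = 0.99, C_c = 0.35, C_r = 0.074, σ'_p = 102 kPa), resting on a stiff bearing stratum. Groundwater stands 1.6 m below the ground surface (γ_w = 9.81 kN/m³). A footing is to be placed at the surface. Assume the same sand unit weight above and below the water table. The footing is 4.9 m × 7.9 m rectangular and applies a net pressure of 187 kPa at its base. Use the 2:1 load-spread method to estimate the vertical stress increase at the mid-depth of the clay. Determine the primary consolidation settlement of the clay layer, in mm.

S_c ≈ 109 mm

Mid-depth of clay below the ground surface: z = 1.6 + 4.9/2 = 4.05 m.
Total vertical stress at mid-clay: σ_v = 19.3×1.6 + 17.5×2.45 = 73.755 kPa.
Pore pressure: u = 9.81×(4.05 − 1.6) = 24.035 kPa.
Initial effective stress: σ'_0 = σ_v − u = 73.755 − 24.035 = 49.72 kPa.
Stress increase at mid-clay by the 2:1 spreading method:
Δσ = qBL/((B+z)(L+z)) = 187×4.9×7.9/((4.9+4.05)(7.9+4.05)) = 67.682 kPa
Final effective stress: σ'_f = 49.72 + 67.682 = 117.4 kPa.
σ'_f = 117.4 > σ'_p = 102 kPa, so the stress path crosses the preconsolidation pressure — recompression up to σ'_p, then virgin compression beyond:
S_c = H/(1+e₀)·[C_r·log₁₀(σ'_p/σ'_0) + C_c·log₁₀(σ'_f/σ'_p)]
    = 4.9/1.99 × [0.074×log₁₀(102/49.72) + 0.35×log₁₀(117.4/102)]
    = 2.4623 × [0.023093 + 0.021374] = 0.1095 m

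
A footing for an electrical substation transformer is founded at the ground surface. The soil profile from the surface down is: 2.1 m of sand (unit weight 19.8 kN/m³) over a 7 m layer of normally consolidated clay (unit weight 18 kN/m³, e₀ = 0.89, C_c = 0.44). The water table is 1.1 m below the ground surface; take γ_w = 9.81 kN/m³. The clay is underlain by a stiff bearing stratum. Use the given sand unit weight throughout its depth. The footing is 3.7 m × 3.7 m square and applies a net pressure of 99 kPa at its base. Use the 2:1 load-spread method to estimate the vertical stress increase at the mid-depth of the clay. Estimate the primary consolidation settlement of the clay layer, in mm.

S_c ≈ 163 mm

Mid-depth of clay below the ground surface: z = 2.1 + 7/2 = 5.6 m.
Total vertical stress at mid-clay: σ_v = 19.8×2.1 + 18×3.5 = 104.58 kPa.
Pore pressure: u = 9.81×(5.6 − 1.1) = 44.145 kPa.
Initial effective stress: σ'_0 = σ_v − u = 104.58 − 44.145 = 60.435 kPa.
Stress increase at mid-clay by the 2:1 spreading method:
Δσ = qBL/((B+z)(L+z)) = 99×3.7×3.7/((3.7+5.6)(3.7+5.6)) = 15.67 kPa
Final effective stress: σ'_f = σ'_0 + Δσ = 60.435 + 15.67 = 76.105 kPa.
Normally consolidated clay, so the full stress increment lies on the virgin compression line:
S_c = C_c·H/(1+e₀)·log₁₀(σ'_f/σ'_0) = 0.44×7/(1+0.89)×log₁₀(76.105/60.435)
    = 1.6296 × 0.10012 = 0.1632 m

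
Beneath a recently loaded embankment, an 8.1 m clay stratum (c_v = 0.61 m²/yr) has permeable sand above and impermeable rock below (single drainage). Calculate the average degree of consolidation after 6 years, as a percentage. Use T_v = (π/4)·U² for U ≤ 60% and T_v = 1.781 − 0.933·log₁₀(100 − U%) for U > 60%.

Drainage path length: H_d = H = 8.1 m (single drainage).
T_v = c_v·t/H_d² = 0.61×6/8.1² = 0.055784.
T_v = 0.055784 corresponds to the U ≤ 60% branch:
U = √(4T_v/π) = 0.2665

U ≈ 26.7 %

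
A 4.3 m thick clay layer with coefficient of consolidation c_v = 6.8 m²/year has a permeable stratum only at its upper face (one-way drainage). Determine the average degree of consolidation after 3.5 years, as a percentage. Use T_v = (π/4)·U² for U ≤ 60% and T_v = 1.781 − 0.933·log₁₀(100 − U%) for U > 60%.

Drainage path length: H_d = H = 4.3 m (single drainage).
T_v = c_v·t/H_d² = 6.8×3.5/4.3² = 1.2872.
T_v = 1.2872 corresponds to the U > 60% branch:
U = 1 − 10^((1.781 − T_v)/0.933)/100 = 0.9662

U ≈ 96.6 %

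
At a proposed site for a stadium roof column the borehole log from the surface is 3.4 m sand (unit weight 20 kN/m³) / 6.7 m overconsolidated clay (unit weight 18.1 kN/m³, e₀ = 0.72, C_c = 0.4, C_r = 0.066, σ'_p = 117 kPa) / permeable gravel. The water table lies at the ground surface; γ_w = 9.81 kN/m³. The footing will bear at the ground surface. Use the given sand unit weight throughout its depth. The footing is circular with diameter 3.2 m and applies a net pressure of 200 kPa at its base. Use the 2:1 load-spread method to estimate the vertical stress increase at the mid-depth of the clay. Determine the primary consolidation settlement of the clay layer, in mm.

Mid-depth of clay below the ground surface: z = 3.4 + 6.7/2 = 6.75 m.
Total vertical stress at mid-clay: σ_v = 20×3.4 + 18.1×3.35 = 128.63 kPa.
Pore pressure: u = 9.81×(6.75 − 0) = 66.218 kPa.
Initial effective stress: σ'_0 = σ_v − u = 128.63 − 66.218 = 62.412 kPa.
Stress increase at mid-clay by the 2:1 spreading method:
Δσ ≈ qD²/(D+z)² = 200×3.2²/(3.2+6.75)² = 20.686 kPa
Final effective stress: σ'_f = 62.412 + 20.686 = 83.098 kPa.
σ'_f = 83.098 ≤ σ'_p = 117 kPa, so the clay remains overconsolidated and only the recompression index applies:
S_c = C_r·H/(1+e₀)·log₁₀(σ'_f/σ'_0) = 0.066×6.7/1.72×log₁₀(83.098/62.412)
    = 0.25709 × 0.12432 = 0.03196 m

S_c ≈ 32 mm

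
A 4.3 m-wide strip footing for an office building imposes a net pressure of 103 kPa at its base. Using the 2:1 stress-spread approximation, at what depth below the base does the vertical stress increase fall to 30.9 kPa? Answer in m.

z ≈ 10 m

2:1 spreading — at depth z the loaded area has grown by z in each plan dimension:
qB/(B+z) = Δσ_z ⇒ z = qB/Δσ_z − B = 103×4.3/30.9 − 4.3 = 10.03 m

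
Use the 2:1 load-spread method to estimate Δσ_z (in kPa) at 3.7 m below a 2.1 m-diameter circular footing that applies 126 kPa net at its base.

By the 2:1 method the load spreads at 1 horizontal : 2 vertical, so at depth z the loaded area has grown by z in each plan dimension:
Δσ ≈ qD²/(D+z)² = 126×2.1²/(2.1+3.7)² = 16.518 kPa

Δσ_z ≈ 16.5 kPa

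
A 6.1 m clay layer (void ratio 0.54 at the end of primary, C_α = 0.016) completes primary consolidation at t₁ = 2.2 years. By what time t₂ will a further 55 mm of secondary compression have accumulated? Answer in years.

S_s = C_α·H/(1+e_p)·log₁₀(t₂/t₁) ⇒ log₁₀(t₂/t₁) = S_s·(1+e_p)/(C_α·H).
log₁₀(t₂/t₁) = 0.055 × (1+0.54) / (0.016×6.1) = 0.8678
t₂ = t₁ × 10^0.8678 = 2.2 × 7.376 = 16.23 years

t₂ ≈ 16.2 years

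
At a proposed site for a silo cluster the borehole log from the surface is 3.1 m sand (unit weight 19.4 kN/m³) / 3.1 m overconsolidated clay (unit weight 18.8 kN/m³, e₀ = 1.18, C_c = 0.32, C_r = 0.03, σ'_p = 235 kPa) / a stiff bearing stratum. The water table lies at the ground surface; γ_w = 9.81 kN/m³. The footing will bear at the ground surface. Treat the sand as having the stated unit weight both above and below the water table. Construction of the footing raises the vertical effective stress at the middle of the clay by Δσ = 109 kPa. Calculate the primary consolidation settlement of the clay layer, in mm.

S_c ≈ 23.2 mm

Mid-depth of clay below the ground surface: z = 3.1 + 3.1/2 = 4.65 m.
Total vertical stress at mid-clay: σ_v = 19.4×3.1 + 18.8×1.55 = 89.28 kPa.
Pore pressure: u = 9.81×(4.65 − 0) = 45.617 kPa.
Initial effective stress: σ'_0 = σ_v − u = 89.28 − 45.617 = 43.663 kPa.
Final effective stress: σ'_f = 43.663 + 109 = 152.66 kPa.
σ'_f = 152.66 ≤ σ'_p = 235 kPa, so the clay remains overconsolidated and only the recompression index applies:
S_c = C_r·H/(1+e₀)·log₁₀(σ'_f/σ'_0) = 0.03×3.1/2.18×log₁₀(152.66/43.663)
    = 0.04266 × 0.54361 = 0.02319 m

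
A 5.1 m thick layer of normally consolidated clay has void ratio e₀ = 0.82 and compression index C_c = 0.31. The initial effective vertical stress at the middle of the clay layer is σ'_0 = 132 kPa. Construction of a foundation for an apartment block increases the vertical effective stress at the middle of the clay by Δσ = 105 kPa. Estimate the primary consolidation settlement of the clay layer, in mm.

S_c ≈ 221 mm

Final effective stress: σ'_f = σ'_0 + Δσ = 132 + 105 = 237 kPa.
Normally consolidated clay, so the full stress increment lies on the virgin compression line:
S_c = C_c·H/(1+e₀)·log₁₀(σ'_f/σ'_0) = 0.31×5.1/(1+0.82)×log₁₀(237/132)
    = 0.86868 × 0.25417 = 0.2208 m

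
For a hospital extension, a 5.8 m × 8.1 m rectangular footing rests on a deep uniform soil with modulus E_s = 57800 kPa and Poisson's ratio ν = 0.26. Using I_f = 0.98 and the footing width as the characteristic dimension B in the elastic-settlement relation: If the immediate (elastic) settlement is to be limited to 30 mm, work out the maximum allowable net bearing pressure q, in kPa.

S_e = q·B·(1−ν²)/E_s · I_f  ⇒  q = S_e·E_s / (B·(1−ν²)·I_f).
q = 0.03 × 57800 / (5.8 × 0.9324 × 0.98) = 327.2 kPa

q ≈ 327 kPa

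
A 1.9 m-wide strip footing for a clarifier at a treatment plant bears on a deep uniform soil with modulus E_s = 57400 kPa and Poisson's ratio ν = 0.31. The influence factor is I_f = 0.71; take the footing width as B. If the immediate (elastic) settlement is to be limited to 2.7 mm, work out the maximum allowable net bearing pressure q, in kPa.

S_e = q·B·(1−ν²)/E_s · I_f  ⇒  q = S_e·E_s / (B·(1−ν²)·I_f).
q = 0.0027 × 57400 / (1.9 × 0.9039 × 0.71) = 127.1 kPa

q ≈ 127 kPa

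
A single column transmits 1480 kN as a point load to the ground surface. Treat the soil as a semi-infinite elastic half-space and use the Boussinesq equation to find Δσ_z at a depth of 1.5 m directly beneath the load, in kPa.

Boussinesq vertical stress below a point load on an elastic half-space:
Δσ_z = 3P/(2πz²) · [1 + (r/z)²]^(−5/2)
r/z = 0/1.5 = 0; [1+(r/z)²]^(−5/2) = 1.
Δσ_z = 3×1480/(2π×1.5²) × 1 = 314.07 × 1 = 314.1 kPa

Δσ_z ≈ 314 kPa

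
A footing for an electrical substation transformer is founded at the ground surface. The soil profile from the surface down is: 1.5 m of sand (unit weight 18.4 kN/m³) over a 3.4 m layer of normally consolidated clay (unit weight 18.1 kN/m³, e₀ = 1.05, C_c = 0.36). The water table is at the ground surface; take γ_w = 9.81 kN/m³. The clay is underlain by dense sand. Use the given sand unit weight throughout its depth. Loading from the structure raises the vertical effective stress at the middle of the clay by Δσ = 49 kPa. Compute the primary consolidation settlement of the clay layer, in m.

Mid-depth of clay below the ground surface: z = 1.5 + 3.4/2 = 3.2 m.
Total vertical stress at mid-clay: σ_v = 18.4×1.5 + 18.1×1.7 = 58.37 kPa.
Pore pressure: u = 9.81×(3.2 − 0) = 31.392 kPa.
Initial effective stress: σ'_0 = σ_v − u = 58.37 − 31.392 = 26.978 kPa.
Final effective stress: σ'_f = σ'_0 + Δσ = 26.978 + 49 = 75.978 kPa.
Normally consolidated clay, so the full stress increment lies on the virgin compression line:
S_c = C_c·H/(1+e₀)·log₁₀(σ'_f/σ'_0) = 0.36×3.4/(1+1.05)×log₁₀(75.978/26.978)
    = 0.59707 × 0.44968 = 0.2685 m

S_c ≈ 0.268 m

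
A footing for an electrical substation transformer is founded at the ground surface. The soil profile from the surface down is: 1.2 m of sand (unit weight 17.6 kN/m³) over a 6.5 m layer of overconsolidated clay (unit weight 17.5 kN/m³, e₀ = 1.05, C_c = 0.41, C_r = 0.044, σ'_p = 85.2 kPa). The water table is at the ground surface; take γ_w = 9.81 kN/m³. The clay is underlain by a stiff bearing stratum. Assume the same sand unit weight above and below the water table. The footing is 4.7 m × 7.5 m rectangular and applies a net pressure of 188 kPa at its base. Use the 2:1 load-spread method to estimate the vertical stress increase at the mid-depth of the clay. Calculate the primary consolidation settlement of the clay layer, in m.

S_c ≈ 0.116 m

Mid-depth of clay below the ground surface: z = 1.2 + 6.5/2 = 4.45 m.
Total vertical stress at mid-clay: σ_v = 17.6×1.2 + 17.5×3.25 = 77.995 kPa.
Pore pressure: u = 9.81×(4.45 − 0) = 43.655 kPa.
Initial effective stress: σ'_0 = σ_v − u = 77.995 − 43.655 = 34.34 kPa.
Stress increase at mid-clay by the 2:1 spreading method:
Δσ = qBL/((B+z)(L+z)) = 188×4.7×7.5/((4.7+4.45)(7.5+4.45)) = 60.608 kPa
Final effective stress: σ'_f = 34.34 + 60.608 = 94.948 kPa.
σ'_f = 94.948 > σ'_p = 85.2 kPa, so the stress path crosses the preconsolidation pressure — recompression up to σ'_p, then virgin compression beyond:
S_c = H/(1+e₀)·[C_r·log₁₀(σ'_p/σ'_0) + C_c·log₁₀(σ'_f/σ'_p)]
    = 6.5/2.05 × [0.044×log₁₀(85.2/34.34) + 0.41×log₁₀(94.948/85.2)]
    = 3.1707 × [0.017364 + 0.019289] = 0.1162 m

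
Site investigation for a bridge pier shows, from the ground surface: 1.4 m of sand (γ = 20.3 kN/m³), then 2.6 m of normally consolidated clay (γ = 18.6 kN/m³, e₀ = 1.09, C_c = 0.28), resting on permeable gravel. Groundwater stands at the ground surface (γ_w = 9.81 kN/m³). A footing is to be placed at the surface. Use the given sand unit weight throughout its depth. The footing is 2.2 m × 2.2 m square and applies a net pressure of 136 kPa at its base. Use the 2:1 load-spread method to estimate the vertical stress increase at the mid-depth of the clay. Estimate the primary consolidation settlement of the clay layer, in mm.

S_c ≈ 109 mm

Mid-depth of clay below the ground surface: z = 1.4 + 2.6/2 = 2.7 m.
Total vertical stress at mid-clay: σ_v = 20.3×1.4 + 18.6×1.3 = 52.6 kPa.
Pore pressure: u = 9.81×(2.7 − 0) = 26.487 kPa.
Initial effective stress: σ'_0 = σ_v − u = 52.6 − 26.487 = 26.113 kPa.
Stress increase at mid-clay by the 2:1 spreading method:
Δσ = qBL/((B+z)(L+z)) = 136×2.2×2.2/((2.2+2.7)(2.2+2.7)) = 27.415 kPa
Final effective stress: σ'_f = σ'_0 + Δσ = 26.113 + 27.415 = 53.528 kPa.
Normally consolidated clay, so the full stress increment lies on the virgin compression line:
S_c = C_c·H/(1+e₀)·log₁₀(σ'_f/σ'_0) = 0.28×2.6/(1+1.09)×log₁₀(53.528/26.113)
    = 0.34833 × 0.31172 = 0.1086 m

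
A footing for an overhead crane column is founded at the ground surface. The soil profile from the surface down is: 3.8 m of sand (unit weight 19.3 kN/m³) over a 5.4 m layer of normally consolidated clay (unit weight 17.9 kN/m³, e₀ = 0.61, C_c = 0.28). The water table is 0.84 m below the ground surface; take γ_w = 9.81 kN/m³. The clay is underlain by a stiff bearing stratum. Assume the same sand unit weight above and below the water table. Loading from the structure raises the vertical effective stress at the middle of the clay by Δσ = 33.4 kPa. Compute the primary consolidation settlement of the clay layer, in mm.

S_c ≈ 167 mm

Mid-depth of clay below the ground surface: z = 3.8 + 5.4/2 = 6.5 m.
Total vertical stress at mid-clay: σ_v = 19.3×3.8 + 17.9×2.7 = 121.67 kPa.
Pore pressure: u = 9.81×(6.5 − 0.84) = 55.525 kPa.
Initial effective stress: σ'_0 = σ_v − u = 121.67 − 55.525 = 66.145 kPa.
Final effective stress: σ'_f = σ'_0 + Δσ = 66.145 + 33.4 = 99.545 kPa.
Normally consolidated clay, so the full stress increment lies on the virgin compression line:
S_c = C_c·H/(1+e₀)·log₁₀(σ'_f/σ'_0) = 0.28×5.4/(1+0.61)×log₁₀(99.545/66.145)
    = 0.93913 × 0.17752 = 0.1667 m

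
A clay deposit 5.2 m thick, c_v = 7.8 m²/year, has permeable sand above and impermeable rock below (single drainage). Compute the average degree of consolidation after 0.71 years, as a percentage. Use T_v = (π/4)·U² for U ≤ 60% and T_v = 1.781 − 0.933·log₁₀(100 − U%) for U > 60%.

U ≈ 51.1 %

Drainage path length: H_d = H = 5.2 m (single drainage).
T_v = c_v·t/H_d² = 7.8×0.71/5.2² = 0.20481.
T_v = 0.20481 corresponds to the U ≤ 60% branch:
U = √(4T_v/π) = 0.5107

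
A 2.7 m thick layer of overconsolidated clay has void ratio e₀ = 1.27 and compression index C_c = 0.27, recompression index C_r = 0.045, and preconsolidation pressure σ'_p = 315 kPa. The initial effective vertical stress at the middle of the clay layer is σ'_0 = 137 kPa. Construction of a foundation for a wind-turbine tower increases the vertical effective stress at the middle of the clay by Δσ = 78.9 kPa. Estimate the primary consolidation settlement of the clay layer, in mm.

Final effective stress: σ'_f = 137 + 78.9 = 215.9 kPa.
σ'_f = 215.9 ≤ σ'_p = 315 kPa, so the clay remains overconsolidated and only the recompression index applies:
S_c = C_r·H/(1+e₀)·log₁₀(σ'_f/σ'_0) = 0.045×2.7/2.27×log₁₀(215.9/137)
    = 0.053523 × 0.19753 = 0.01057 m

S_c ≈ 10.6 mm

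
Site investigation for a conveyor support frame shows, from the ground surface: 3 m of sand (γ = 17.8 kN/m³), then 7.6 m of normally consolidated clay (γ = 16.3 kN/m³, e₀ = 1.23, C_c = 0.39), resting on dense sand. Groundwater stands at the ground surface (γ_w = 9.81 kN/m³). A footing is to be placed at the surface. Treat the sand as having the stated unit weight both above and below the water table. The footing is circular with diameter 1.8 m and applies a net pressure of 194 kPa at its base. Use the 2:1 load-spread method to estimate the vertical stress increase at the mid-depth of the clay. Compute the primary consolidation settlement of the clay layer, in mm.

S_c ≈ 93 mm

Mid-depth of clay below the ground surface: z = 3 + 7.6/2 = 6.8 m.
Total vertical stress at mid-clay: σ_v = 17.8×3 + 16.3×3.8 = 115.34 kPa.
Pore pressure: u = 9.81×(6.8 − 0) = 66.708 kPa.
Initial effective stress: σ'_0 = σ_v − u = 115.34 − 66.708 = 48.632 kPa.
Stress increase at mid-clay by the 2:1 spreading method:
Δσ ≈ qD²/(D+z)² = 194×1.8²/(1.8+6.8)² = 8.4986 kPa
Final effective stress: σ'_f = σ'_0 + Δσ = 48.632 + 8.4986 = 57.131 kPa.
Normally consolidated clay, so the full stress increment lies on the virgin compression line:
S_c = C_c·H/(1+e₀)·log₁₀(σ'_f/σ'_0) = 0.39×7.6/(1+1.23)×log₁₀(57.131/48.632)
    = 1.3291 × 0.06995 = 0.09297 m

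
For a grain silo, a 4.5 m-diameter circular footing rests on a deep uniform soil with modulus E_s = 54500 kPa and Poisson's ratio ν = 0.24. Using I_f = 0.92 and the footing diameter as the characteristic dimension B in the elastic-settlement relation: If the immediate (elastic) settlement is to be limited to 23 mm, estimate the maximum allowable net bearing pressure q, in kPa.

q ≈ 321 kPa

S_e = q·B·(1−ν²)/E_s · I_f  ⇒  q = S_e·E_s / (B·(1−ν²)·I_f).
q = 0.023 × 54500 / (4.5 × 0.9424 × 0.92) = 321.3 kPa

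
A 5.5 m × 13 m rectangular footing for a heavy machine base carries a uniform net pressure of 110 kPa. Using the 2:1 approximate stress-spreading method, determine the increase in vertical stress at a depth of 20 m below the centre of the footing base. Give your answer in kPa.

By the 2:1 method the load spreads at 1 horizontal : 2 vertical, so at depth z the loaded area has grown by z in each plan dimension:
Δσ = qBL/((B+z)(L+z)) = 110×5.5×13/((5.5+20)(13+20)) = 9.3464 kPa

Δσ_z ≈ 9.35 kPa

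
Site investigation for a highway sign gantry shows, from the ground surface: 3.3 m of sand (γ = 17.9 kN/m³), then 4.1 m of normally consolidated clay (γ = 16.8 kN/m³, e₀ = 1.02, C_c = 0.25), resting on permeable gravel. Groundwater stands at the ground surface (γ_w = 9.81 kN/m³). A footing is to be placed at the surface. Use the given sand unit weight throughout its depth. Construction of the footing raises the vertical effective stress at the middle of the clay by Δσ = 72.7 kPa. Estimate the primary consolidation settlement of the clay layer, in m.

S_c ≈ 0.225 m

Mid-depth of clay below the ground surface: z = 3.3 + 4.1/2 = 5.35 m.
Total vertical stress at mid-clay: σ_v = 17.9×3.3 + 16.8×2.05 = 93.51 kPa.
Pore pressure: u = 9.81×(5.35 − 0) = 52.483 kPa.
Initial effective stress: σ'_0 = σ_v − u = 93.51 − 52.483 = 41.027 kPa.
Final effective stress: σ'_f = σ'_0 + Δσ = 41.027 + 72.7 = 113.73 kPa.
Normally consolidated clay, so the full stress increment lies on the virgin compression line:
S_c = C_c·H/(1+e₀)·log₁₀(σ'_f/σ'_0) = 0.25×4.1/(1+1.02)×log₁₀(113.73/41.027)
    = 0.50743 × 0.44281 = 0.2247 m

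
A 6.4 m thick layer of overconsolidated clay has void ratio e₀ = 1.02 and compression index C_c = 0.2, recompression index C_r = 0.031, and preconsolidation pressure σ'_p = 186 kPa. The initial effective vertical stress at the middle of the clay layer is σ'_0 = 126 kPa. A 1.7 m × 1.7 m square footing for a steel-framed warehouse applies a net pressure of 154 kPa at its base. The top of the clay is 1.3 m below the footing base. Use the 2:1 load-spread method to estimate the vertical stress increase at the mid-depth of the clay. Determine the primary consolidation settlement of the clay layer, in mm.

S_c ≈ 3.75 mm

Mid-depth of clay below the footing base: z = 1.3 + 6.4/2 = 4.5 m.
Stress increase at mid-clay by the 2:1 spreading method:
Δσ = qBL/((B+z)(L+z)) = 154×1.7×1.7/((1.7+4.5)(1.7+4.5)) = 11.578 kPa
Final effective stress: σ'_f = 126 + 11.578 = 137.58 kPa.
σ'_f = 137.58 ≤ σ'_p = 186 kPa, so the clay remains overconsolidated and only the recompression index applies:
S_c = C_r·H/(1+e₀)·log₁₀(σ'_f/σ'_0) = 0.031×6.4/2.02×log₁₀(137.58/126)
    = 0.098217 × 0.038185 = 0.00375 m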